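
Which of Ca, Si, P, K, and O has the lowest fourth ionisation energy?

Si

After 3 electrons have been removed, what remains? Ca³⁺ is already 1 electron into the core; Si³⁺ still has 1 valence electron; P³⁺ still has 2 valence electrons; K³⁺ is already 2 electrons into the core; O³⁺ still has 3 valence electrons.
Usually core removal costs more than valence removal, but here the competition is close: a tightly held n=2 valence electron can cost more to remove than an n=3 core electron, so the actual values have to decide it.
Valence configurations: Si³⁺ [Ne]3s¹, P³⁺ [Ne]3s², O³⁺ [He]2s²2p¹.
The numbers (kJ/mol): Ca 6491, Si 4356, P 4964, K 5877, O 7469.
Putting it together, IE_4: Si < P < K < Ca < O.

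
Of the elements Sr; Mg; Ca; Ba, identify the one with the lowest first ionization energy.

First ionization energy rises across a period (greater Z_eff holds electrons more tightly) and falls down a group (valence electrons are farther from the nucleus).
All are in group 2, so first ionization energy increases up the group.
The lowest first ionization energy among these belongs to Ba.

Ba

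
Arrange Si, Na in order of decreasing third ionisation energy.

Na, Si

Consider each +2 ion: Si²⁺ still has 2 valence electrons; Na²⁺ is already 1 electron into the core.
Core electrons are held far more tightly than valence electrons, so Na tops the IE_3 order.
Approximate IE_3 values (kJ/mol): Si 3232, Na 6910.
So the third ionization energies run Si < Na.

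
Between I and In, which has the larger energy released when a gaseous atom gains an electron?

In is in period 5, group 13; I is in period 5, group 17.
Atoms with high Z_eff and room in the valence shell (especially the halogens) have the most exothermic electron affinities.
All lie in period 5, so electron affinity increases left to right.
So I has the larger energy released when a gaseous atom gains an electron (I > In).

I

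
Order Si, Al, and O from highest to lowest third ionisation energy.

Consider each +2 ion: Si²⁺ still has 2 valence electrons; Al²⁺ still has 1 valence electron; O²⁺ still has 4 valence electrons.
All are still removing valence electrons, so compare the +2 ions as you would atoms: IE_3 generally rises across a period (higher Z_eff) and falls down a group (larger shell), subject to the usual subshell exceptions.
Valence configurations: Si²⁺ [Ne]3s², Al²⁺ [Ne]3s¹, O²⁺ [He]2s²2p².
Approximate IE_3 values (kJ/mol): Si 3232, Al 2745, O 5300.
Overall IE_3 order: Al < Si < O.

O, Si, Al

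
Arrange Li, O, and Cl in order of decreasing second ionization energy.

Li > O > Cl

Consider each +1 ion: Li⁺ is the bare [He] core; O⁺ still has 5 valence electrons; Cl⁺ still has 6 valence electrons.
Breaking into a closed-shell core is much more expensive than removing a leftover valence electron — Li has the largest IE_2 here.
Valence configurations: O⁺ [He]2s²2p³, Cl⁺ [Ne]3s²3p⁴.
The numbers (kJ/mol): Li 7298, O 3388, Cl 2298.
So the second ionization energies run Cl < O < Li.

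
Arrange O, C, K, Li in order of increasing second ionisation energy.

C < K < O < Li

Consider each +1 ion: O⁺ still has 5 valence electrons; C⁺ still has 3 valence electrons; K⁺ is the bare [Ar] core; Li⁺ is the bare [He] core.
Usually core removal costs more than valence removal, but here the competition is close: a tightly held n=2 valence electron can cost more to remove than an n=3 core electron, so the actual values have to decide it.
Valence configurations: O⁺ [He]2s²2p³, C⁺ [He]2s²2p¹.
Approximate IE_2 values (kJ/mol): O 3388, C 2353, K 3052, Li 7298.
Hence IE_2: C < K < O < Li.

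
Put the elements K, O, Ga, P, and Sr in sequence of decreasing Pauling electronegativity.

Atoms toward the upper right of the periodic table pull bonding electrons most strongly.
Neither a single period nor a single group — weigh both effects.
Sr > K: the two effects oppose for this pair; the across-period effect wins (0.95 vs 0.82).
Ga > Sr: both effects reinforce here, so Ga is clearly the higher of the two.
P > Ga: both effects reinforce here, so P is clearly the higher of the two.
O > P: both effects reinforce here, so O is clearly the higher of the two.
For reference (Pauling): O 3.44, P 2.19, K 0.82, Ga 1.81, Sr 0.95.
So from highest to lowest: O > P > Ga > Sr > K.

O, P, Ga, Sr, K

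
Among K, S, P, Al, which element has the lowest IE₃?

IE_3 is the cost of taking one more electron from the +2 cation: K²⁺ is already 1 electron into the core; S²⁺ still has 4 valence electrons; P²⁺ still has 3 valence electrons; Al²⁺ still has 1 valence electron.
Core electrons are held far more tightly than valence electrons, so K tops the IE_3 order.
Valence configurations: S²⁺ [Ne]3s²3p², P²⁺ [Ne]3s²3p¹, Al²⁺ [Ne]3s¹.
Tabulated IE_3 (kJ/mol): K 4420, S 3357, P 2914, Al 2745.
Overall IE_3 order: Al < P < S < K.

Al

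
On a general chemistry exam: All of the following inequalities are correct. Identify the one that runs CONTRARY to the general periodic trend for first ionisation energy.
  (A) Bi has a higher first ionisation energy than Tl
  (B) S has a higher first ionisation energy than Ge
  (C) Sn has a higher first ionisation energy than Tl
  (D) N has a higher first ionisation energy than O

(D)

The general trend: first ionisation energy increases across a period and decreases down a group.
(A) Bi (period 6, group 15) vs Tl (period 6, group 13): the stated order agrees with the simple trend.
(B) S (period 3, group 16) vs Ge (period 4, group 14): the stated order agrees with the simple trend.
(C) Sn (period 5, group 14) vs Tl (period 6, group 13): the stated order agrees with the simple trend.
(D) N (period 2, group 15) vs O (period 2, group 16): the stated order contradicts the simple trend.
The exception is (D): pairing an electron in O's 2p⁴ costs repulsion energy, so O ionizes more easily than half-filled N (2p³).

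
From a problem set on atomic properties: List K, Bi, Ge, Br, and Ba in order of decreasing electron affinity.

K is in period 4, group 1; Ge is in period 4, group 14; Br is in period 4, group 17; Ba is in period 6, group 2; Bi is in period 6, group 15.
Electron affinity generally becomes more exothermic across a period toward the halogens and less exothermic down a group.
Here both period and group differ, so the two effects have to be weighed against each other.
K > Ba: the two effects oppose for this pair; the down-group effect wins (48 vs 14 kJ/mol).
Bi > K: period and group pull opposite ways; the across-period shift dominates (91 vs 48 kJ/mol).
Ge > Bi: period and group pull opposite ways; the down-group shift dominates (119 vs 91 kJ/mol).
Br > Ge: both are in period 4; the period trend gives Br the larger value.
Approximate values (kJ/mol): K 48, Ge 119, Br 325, Ba 14, Bi 91.
So from highest to lowest: Br > Ge > Bi > K > Ba.

Br > Ge > Bi > K > Ba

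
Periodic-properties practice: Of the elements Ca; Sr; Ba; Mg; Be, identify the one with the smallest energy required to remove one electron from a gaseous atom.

Removing the outermost electron gets harder across a period and easier down a group.
All are in group 2, so first ionization energy increases up the group.
The smallest energy required to remove one electron from a gaseous atom among these belongs to Ba.

Ba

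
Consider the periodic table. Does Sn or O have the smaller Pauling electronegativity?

EN rises left→right (higher Z_eff, smaller atoms) and falls top→bottom (larger, more shielded atoms).
Here both period and group differ, so the two effects have to be weighed against each other.
O > Sn: relative to Sn, both the across-period and down-group shifts push O's electronegativity up.
Approximate values (Pauling): O 3.44, Sn 1.96.
So Sn has the smaller Pauling electronegativity (Sn < O).

Sn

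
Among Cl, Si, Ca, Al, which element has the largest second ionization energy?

After 1 electron has been removed, what remains? Cl⁺ still has 6 valence electrons; Si⁺ still has 3 valence electrons; Ca⁺ still has 1 valence electron; Al⁺ still has 2 valence electrons.
All are still removing valence electrons, so compare the +1 ions as you would atoms: IE_2 generally rises across a period (higher Z_eff) and falls down a group (larger shell), subject to the usual subshell exceptions.
Valence configurations: Cl⁺ [Ne]3s²3p⁴, Si⁺ [Ne]3s²3p¹, Ca⁺ [Ar]4s¹, Al⁺ [Ne]3s².
Si⁺ loses a lone 3p electron whereas Al⁺ must break into a filled 3s² pair, so IE_2(Al) > IE_2(Si) even though Si has the higher nuclear charge.
The numbers (kJ/mol): Cl 2298, Si 1577, Ca 1145, Al 1817.
So the second ionization energies run Ca < Si < Al < Cl.

Cl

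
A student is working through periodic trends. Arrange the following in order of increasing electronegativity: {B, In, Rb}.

Rb < In < B

B is in period 2, group 13; Rb is in period 5, group 1; In is in period 5, group 13.
Smaller atoms with higher effective nuclear charge are more electronegative.
These span different periods and groups, so the two trends combine.
In > Rb: In lies to the right of Rb in period 5, so the across-period effect alone puts In higher.
B > In: B sits above In in group 13, so the down-group effect alone puts B higher.
Tabulated electronegativity (Pauling): B 2.04, Rb 0.82, In 1.78.
So from lowest to highest: Rb < In < B.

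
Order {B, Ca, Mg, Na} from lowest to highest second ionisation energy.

The second ionization energy removes an electron from the +1 ion. For each element: B⁺ still has 2 valence electrons; Ca⁺ still has 1 valence electron; Mg⁺ still has 1 valence electron; Na⁺ is the bare [Ne] core.
Pulling an electron out of a noble-gas core costs far more than removing a remaining valence electron, so Na sits at the high end of IE_2.
Valence configurations: B⁺ [He]2s², Ca⁺ [Ar]4s¹, Mg⁺ [Ne]3s¹.
Approximate IE_2 values (kJ/mol): B 2427, Ca 1145, Mg 1451, Na 4562.
So the second ionization energies run Ca < Mg < B < Na.

Ca < Mg < B < Na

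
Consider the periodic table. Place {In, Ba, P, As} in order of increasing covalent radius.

P < As < In < Ba

Radius decreases left→right (rising Z_eff, same n) and increases top→bottom (higher n).
Neither a single period nor a single group — weigh both effects.
As > P: As sits below P in group 15, so the down-group effect alone puts As larger.
In > As: relative to As, both the across-period and down-group shifts push In's atomic radius up.
Ba > In: relative to In, both the across-period and down-group shifts push Ba's atomic radius up.
Approximate values (pm): P 111, As 121, In 142, Ba 196.
So from smallest to largest: P < As < In < Ba.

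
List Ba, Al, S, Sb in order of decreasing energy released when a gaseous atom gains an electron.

Al is in period 3, group 13; S is in period 3, group 16; Sb is in period 5, group 15; Ba is in period 6, group 2.
EA tends to increase across a period and decrease down a group, though the pattern is less regular than for IE or radius.
These span different periods and groups, so the two trends combine.
Al > Ba: both effects reinforce here, so Al is clearly the higher of the two.
Sb > Al: the two effects oppose for this pair; the across-period effect wins (103 vs 42 kJ/mol).
S > Sb: both effects reinforce here, so S is clearly the higher of the two.
Approximate values (kJ/mol): Al 42, S 200, Sb 103, Ba 14.
So from highest to lowest: S > Sb > Al > Ba.

S > Sb > Al > Ba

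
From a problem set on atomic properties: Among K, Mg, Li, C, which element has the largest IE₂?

Li

After 1 electron has been removed, what remains? K⁺ is the bare [Ar] core; Mg⁺ still has 1 valence electron; Li⁺ is the bare [He] core; C⁺ still has 3 valence electrons.
Core electrons are held far more tightly than valence electrons, so K and Li top the IE_2 order.
Valence configurations: Mg⁺ [Ne]3s¹, C⁺ [He]2s²2p¹.
Tabulated IE_2 (kJ/mol): K 3052, Mg 1451, Li 7298, C 2353.
Hence IE_2: Mg < C < K < Li.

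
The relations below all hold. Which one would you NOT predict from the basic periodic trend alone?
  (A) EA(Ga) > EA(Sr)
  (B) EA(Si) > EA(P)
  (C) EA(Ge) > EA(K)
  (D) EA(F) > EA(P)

(B)

The general trend: electron affinity increases across a period and decreases down a group.
(A) Ga (period 4, group 13) vs Sr (period 5, group 2): the stated order agrees with the simple trend.
(B) Si (period 3, group 14) vs P (period 3, group 15): the stated order contradicts the simple trend.
(C) Ge (period 4, group 14) vs K (period 4, group 1): the stated order agrees with the simple trend.
(D) F (period 2, group 17) vs P (period 3, group 15): the stated order agrees with the simple trend.
The exception is (B): adding an electron to P's half-filled 3p³ is unfavourable, so Si (3p²) has the more exothermic EA.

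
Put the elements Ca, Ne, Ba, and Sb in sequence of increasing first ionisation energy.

Ne is in period 2, group 18; Ca is in period 4, group 2; Sb is in period 5, group 15; Ba is in period 6, group 2.
IE₁ increases left→right with effective nuclear charge and decreases top→bottom as the valence shell moves farther out.
Neither a single period nor a single group — weigh both effects.
Ca > Ba: they share group 2; the group trend gives Ca the larger value.
Sb > Ca: period and group pull opposite ways; the across-period shift dominates (831 vs 590 kJ/mol).
Ne > Sb: both effects reinforce here, so Ne is clearly the higher of the two.
For reference (kJ/mol): Ne 2081, Ca 590, Sb 831, Ba 503.
So from lowest to highest: Ba < Ca < Sb < Ne.

Ba < Ca < Sb < Ne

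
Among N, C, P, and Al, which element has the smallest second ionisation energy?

The second ionization energy removes an electron from the +1 ion. For each element: N⁺ still has 4 valence electrons; C⁺ still has 3 valence electrons; P⁺ still has 4 valence electrons; Al⁺ still has 2 valence electrons.
All are still removing valence electrons, so compare the +1 ions as you would atoms: IE_2 generally rises across a period (higher Z_eff) and falls down a group (larger shell), subject to the usual subshell exceptions.
Valence configurations: N⁺ [He]2s²2p², C⁺ [He]2s²2p¹, P⁺ [Ne]3s²3p², Al⁺ [Ne]3s².
The numbers (kJ/mol): N 2856, C 2353, P 1907, Al 1817.
Putting it together, IE_2: Al < P < C < N.

Al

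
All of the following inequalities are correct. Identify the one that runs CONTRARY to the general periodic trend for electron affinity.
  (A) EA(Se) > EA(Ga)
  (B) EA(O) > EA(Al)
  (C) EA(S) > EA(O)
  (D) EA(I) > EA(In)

(C)

The general trend: electron affinity increases across a period and decreases down a group.
(A) Se (period 4, group 16) vs Ga (period 4, group 13): the stated order agrees with the simple trend.
(B) O (period 2, group 16) vs Al (period 3, group 13): the stated order agrees with the simple trend.
(C) S (period 3, group 16) vs O (period 2, group 16): the stated order contradicts the simple trend.
(D) I (period 5, group 17) vs In (period 5, group 13): the stated order agrees with the simple trend.
The exception is (C): the compact 2p subshell of O repels the added electron more than S's larger 3p does.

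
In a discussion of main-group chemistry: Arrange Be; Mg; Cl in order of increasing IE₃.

Cl < Mg < Be

Consider each +2 ion: Be²⁺ is the bare [He] core; Mg²⁺ is the bare [Ne] core; Cl²⁺ still has 5 valence electrons.
Core electrons are held far more tightly than valence electrons, so Mg and Be top the IE_3 order.
The numbers (kJ/mol): Be 14849, Mg 7733, Cl 3822.
Overall IE_3 order: Cl < Mg < Be.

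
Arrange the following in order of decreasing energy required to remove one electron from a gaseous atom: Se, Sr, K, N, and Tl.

N > Se > Tl > Sr > K

Across a period the outer electron is held more tightly (higher IE₁); down a group it sits in a higher shell, more shielded, and comes off more easily.
These span different periods and groups, so the two trends combine.
Sr > K: the two effects oppose for this pair; the across-period effect wins (550 vs 419 kJ/mol).
Tl > Sr: period and group pull opposite ways; the across-period shift dominates (589 vs 550 kJ/mol).
Se > Tl: both effects reinforce here, so Se is clearly the higher of the two.
N > Se: period and group pull opposite ways; the down-group shift dominates (1402 vs 941 kJ/mol).
For reference (kJ/mol): N 1402, K 419, Se 941, Sr 550, Tl 589.
So from highest to lowest: N > Se > Tl > Sr > K.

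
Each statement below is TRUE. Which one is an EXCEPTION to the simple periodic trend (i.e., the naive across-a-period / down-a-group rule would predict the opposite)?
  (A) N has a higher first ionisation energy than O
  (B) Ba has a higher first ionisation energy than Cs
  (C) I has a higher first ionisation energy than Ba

The general trend: first ionisation energy increases across a period and decreases down a group.
(A) N (period 2, group 15) vs O (period 2, group 16): the stated order contradicts the simple trend.
(B) Ba (period 6, group 2) vs Cs (period 6, group 1): the stated order agrees with the simple trend.
(C) I (period 5, group 17) vs Ba (period 6, group 2): the stated order agrees with the simple trend.
The exception is (A): pairing an electron in O's 2p⁴ costs repulsion energy, so O ionizes more easily than half-filled N (2p³).

(A)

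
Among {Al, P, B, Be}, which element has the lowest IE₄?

P

IE_4 is the cost of taking one more electron from the +3 cation: Al³⁺ is the bare [Ne] core; P³⁺ still has 2 valence electrons; B³⁺ is the bare [He] core; Be³⁺ is already 1 electron into the core.
Breaking into a closed-shell core is much more expensive than removing a leftover valence electron — Al, Be and B have the largest IE_4 here.
Tabulated IE_4 (kJ/mol): Al 11577, P 4964, B 25026, Be 21007.
So the fourth ionization energies run P < Al < Be < B.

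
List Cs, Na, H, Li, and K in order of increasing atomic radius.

H is in period 1, group 1; Li is in period 2, group 1; Na is in period 3, group 1; K is in period 4, group 1; Cs is in period 6, group 1.
Atomic radius shrinks across a period as nuclear charge pulls the same shell inward, and grows down a group as new shells are added.
All are in group 1, so atomic radius increases down the group.
So from smallest to largest: H < Li < Na < K < Cs.

H, Li, Na, K, Cs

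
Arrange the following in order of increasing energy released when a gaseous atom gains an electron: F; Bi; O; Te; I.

Electron affinity generally becomes more exothermic across a period toward the halogens and less exothermic down a group.
These span different periods and groups, so the two trends combine.
O > Bi: both effects reinforce here, so O is clearly the higher of the two.
Te > O: this pair runs against the simple trend — see the exception note.
I > Te: I lies to the right of Te in period 5, so the across-period effect alone puts I higher.
F > I: they share group 17; the group trend gives F the larger value.
Note the exception: Te has a higher electron affinity than O, contrary to the simple trend — O's compact 2p subshell gives strong electron–electron repulsion on the added electron.
Approximate values (kJ/mol): O 141, F 328, Te 190, I 295, Bi 91.
So from lowest to highest: Bi < O < Te < I < F.

Bi < O < Te < I < F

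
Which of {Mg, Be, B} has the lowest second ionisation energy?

Mg

IE_2 is the cost of taking one more electron from the +1 cation: Mg⁺ still has 1 valence electron; Be⁺ still has 1 valence electron; B⁺ still has 2 valence electrons.
All are still removing valence electrons, so compare the +1 ions as you would atoms: IE_2 generally rises across a period (higher Z_eff) and falls down a group (larger shell), subject to the usual subshell exceptions.
Valence configurations: Mg⁺ [Ne]3s¹, Be⁺ [He]2s¹, B⁺ [He]2s².
Approximate IE_2 values (kJ/mol): Mg 1451, Be 1757, B 2427.
Hence IE_2: Mg < Be < B.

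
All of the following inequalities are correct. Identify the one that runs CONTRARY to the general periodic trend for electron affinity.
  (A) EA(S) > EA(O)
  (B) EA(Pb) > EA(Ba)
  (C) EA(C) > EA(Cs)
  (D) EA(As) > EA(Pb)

(A)

The general trend: electron affinity increases across a period and decreases down a group.
(A) S (period 3, group 16) vs O (period 2, group 16): the stated order contradicts the simple trend.
(B) Pb (period 6, group 14) vs Ba (period 6, group 2): the stated order agrees with the simple trend.
(C) C (period 2, group 14) vs Cs (period 6, group 1): the stated order agrees with the simple trend.
(D) As (period 4, group 15) vs Pb (period 6, group 14): the stated order agrees with the simple trend.
The exception is (A): the compact 2p subshell of O repels the added electron more than S's larger 3p does.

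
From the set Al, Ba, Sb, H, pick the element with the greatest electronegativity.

H

EN rises left→right (higher Z_eff, smaller atoms) and falls top→bottom (larger, more shielded atoms).
Here both period and group differ, so the two effects have to be weighed against each other.
Al > Ba: both effects reinforce here, so Al is clearly the higher of the two.
Sb > Al: period and group pull opposite ways; the across-period shift dominates (2.05 vs 1.61).
H > Sb: the two effects oppose for this pair; the down-group effect wins (2.20 vs 2.05).
Tabulated electronegativity (Pauling): H 2.20, Al 1.61, Sb 2.05, Ba 0.89.
The greatest electronegativity among these belongs to H.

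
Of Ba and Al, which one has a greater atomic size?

Across a period the added protons contract the valence shell; down a group each new principal shell makes the atom larger.
Here both period and group differ, so the two effects have to be weighed against each other.
Ba > Al: both effects reinforce here, so Ba is clearly the larger of the two.
Approximate values (pm): Al 126, Ba 196.
So Ba has the greater atomic size (Ba > Al).

Ba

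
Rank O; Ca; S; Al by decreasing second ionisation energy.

The second ionization energy removes an electron from the +1 ion. For each element: O⁺ still has 5 valence electrons; Ca⁺ still has 1 valence electron; S⁺ still has 5 valence electrons; Al⁺ still has 2 valence electrons.
All are still removing valence electrons, so compare the +1 ions as you would atoms: IE_2 generally rises across a period (higher Z_eff) and falls down a group (larger shell), subject to the usual subshell exceptions.
Valence configurations: O⁺ [He]2s²2p³, Ca⁺ [Ar]4s¹, S⁺ [Ne]3s²3p³, Al⁺ [Ne]3s².
Approximate IE_2 values (kJ/mol): O 3388, Ca 1145, S 2252, Al 1817.
Hence IE_2: Ca < Al < S < O.

O > S > Al > Ca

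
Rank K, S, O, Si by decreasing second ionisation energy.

The second ionization energy removes an electron from the +1 ion. For each element: K⁺ is the bare [Ar] core; S⁺ still has 5 valence electrons; O⁺ still has 5 valence electrons; Si⁺ still has 3 valence electrons.
Usually core removal costs more than valence removal, but here the competition is close: a tightly held n=2 valence electron can cost more to remove than an n=3 core electron, so the actual values have to decide it.
Valence configurations: S⁺ [Ne]3s²3p³, O⁺ [He]2s²2p³, Si⁺ [Ne]3s²3p¹.
Tabulated IE_2 (kJ/mol): K 3052, S 2252, O 3388, Si 1577.
Putting it together, IE_2: Si < S < K < O.

O > K > S > Si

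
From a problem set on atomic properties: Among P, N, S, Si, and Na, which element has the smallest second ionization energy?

The second ionization energy removes an electron from the +1 ion. For each element: P⁺ still has 4 valence electrons; N⁺ still has 4 valence electrons; S⁺ still has 5 valence electrons; Si⁺ still has 3 valence electrons; Na⁺ is the bare [Ne] core.
Pulling an electron out of a noble-gas core costs far more than removing a remaining valence electron, so Na sits at the high end of IE_2.
Valence configurations: P⁺ [Ne]3s²3p², N⁺ [He]2s²2p², S⁺ [Ne]3s²3p³, Si⁺ [Ne]3s²3p¹.
Tabulated IE_2 (kJ/mol): P 1907, N 2856, S 2252, Si 1577, Na 4562.
So the second ionization energies run Si < P < S < N < Na.

Si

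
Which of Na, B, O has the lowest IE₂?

B

Consider each +1 ion: Na⁺ is the bare [Ne] core; B⁺ still has 2 valence electrons; O⁺ still has 5 valence electrons.
Breaking into a closed-shell core is much more expensive than removing a leftover valence electron — Na has the largest IE_2 here.
Valence configurations: B⁺ [He]2s², O⁺ [He]2s²2p³.
Tabulated IE_2 (kJ/mol): Na 4562, B 2427, O 3388.
Putting it together, IE_2: B < O < Na.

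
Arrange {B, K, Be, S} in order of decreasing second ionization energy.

K > B > S > Be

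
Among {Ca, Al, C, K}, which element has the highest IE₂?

The second ionization energy removes an electron from the +1 ion. For each element: Ca⁺ still has 1 valence electron; Al⁺ still has 2 valence electrons; C⁺ still has 3 valence electrons; K⁺ is the bare [Ar] core.
Core electrons are held far more tightly than valence electrons, so K tops the IE_2 order.
Valence configurations: Ca⁺ [Ar]4s¹, Al⁺ [Ne]3s², C⁺ [He]2s²2p¹.
Approximate IE_2 values (kJ/mol): Ca 1145, Al 1817, C 2353, K 3052.
Hence IE_2: Ca < Al < C < K.

K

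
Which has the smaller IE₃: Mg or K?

Consider each +2 ion: Mg²⁺ is the bare [Ne] core; K²⁺ is already 1 electron into the core.
All of these are removing an electron from a noble-gas core or deeper; the smaller core (lower principal quantum number) is held far more tightly, and within a period the higher nuclear charge binds the same core more tightly.
Approximate IE_3 values (kJ/mol): Mg 7733, K 4420.
Putting it together, IE_3: K < Mg.

K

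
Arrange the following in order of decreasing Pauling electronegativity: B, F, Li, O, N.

Li is in period 2, group 1; B is in period 2, group 13; N is in period 2, group 15; O is in period 2, group 16; F is in period 2, group 17.
Electronegativity increases across a period and decreases down a group, tracking effective nuclear charge and atomic size.
All lie in period 2, so electronegativity increases left to right.
So from highest to lowest: F > O > N > B > Li.

F, O, N, B, Li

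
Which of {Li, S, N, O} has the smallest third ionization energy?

S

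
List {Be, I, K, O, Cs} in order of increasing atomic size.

Be is in period 2, group 2; O is in period 2, group 16; K is in period 4, group 1; I is in period 5, group 17; Cs is in period 6, group 1.
Across a period the added protons contract the valence shell; down a group each new principal shell makes the atom larger.
Here both period and group differ, so the two effects have to be weighed against each other.
Be > O: Be lies to the left of O in period 2, so the across-period effect alone puts Be larger.
I > Be: the two effects oppose for this pair; the down-group effect wins (133 vs 102 pm).
K > I: period and group pull opposite ways; the across-period shift dominates (196 vs 133 pm).
Cs > K: Cs sits below K in group 1, so the down-group effect alone puts Cs larger.
Approximate values (pm): Be 102, O 63, K 196, I 133, Cs 232.
So from smallest to largest: O < Be < I < K < Cs.

O < Be < I < K < Cs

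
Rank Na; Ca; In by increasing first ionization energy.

Na is in period 3, group 1; Ca is in period 4, group 2; In is in period 5, group 13.
Across a period the outer electron is held more tightly (higher IE₁); down a group it sits in a higher shell, more shielded, and comes off more easily.
These sit on a diagonal, where the across-period and down-group effects partly cancel.
In > Na: period and group pull opposite ways; the across-period shift dominates (558 vs 496 kJ/mol).
Ca > In: the two effects oppose for this pair; the down-group effect wins (590 vs 558 kJ/mol).
Approximate values (kJ/mol): Na 496, Ca 590, In 558.
So from lowest to highest: Na < In < Ca.

Na < In < Ca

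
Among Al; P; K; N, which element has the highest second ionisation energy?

IE_2 is the cost of taking one more electron from the +1 cation: Al⁺ still has 2 valence electrons; P⁺ still has 4 valence electrons; K⁺ is the bare [Ar] core; N⁺ still has 4 valence electrons.
Core electrons are held far more tightly than valence electrons, so K tops the IE_2 order.
Valence configurations: Al⁺ [Ne]3s², P⁺ [Ne]3s²3p², N⁺ [He]2s²2p².
Approximate IE_2 values (kJ/mol): Al 1817, P 1907, K 3052, N 2856.
Overall IE_2 order: Al < P < N < K.

K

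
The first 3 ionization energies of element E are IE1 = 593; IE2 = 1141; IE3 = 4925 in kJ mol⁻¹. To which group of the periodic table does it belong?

Group 2

Look for the largest jump between consecutive ionization energies: IE3/IE2 ≈ 4.3, far larger than any earlier ratio.
That jump marks the point where a core electron is being removed. So the atom has 2 valence electrons.
A main-group element with 2 valence electrons is in group 2.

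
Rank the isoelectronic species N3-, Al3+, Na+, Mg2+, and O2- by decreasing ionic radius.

N3- > O2- > Na+ > Mg2+ > Al3+

All of these have 10 electrons, so size is governed by nuclear charge alone: the more protons, the stronger the pull on the same electron cloud, and the smaller the ion.
Nuclear charges: Al3+ (Z=13), Mg2+ (Z=12), Na+ (Z=11), O2- (Z=8), N3- (Z=7).
Largest to smallest: N3- > O2- > Na+ > Mg2+ > Al3+.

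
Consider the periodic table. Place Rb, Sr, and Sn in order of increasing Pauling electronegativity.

EN rises left→right (higher Z_eff, smaller atoms) and falls top→bottom (larger, more shielded atoms).
All lie in period 5, so electronegativity increases left to right.
So from lowest to highest: Rb < Sr < Sn.

Rb, Sr, Sn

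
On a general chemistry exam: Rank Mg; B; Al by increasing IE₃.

The third ionization energy removes an electron from the +2 ion. For each element: Mg²⁺ is the bare [Ne] core; B²⁺ still has 1 valence electron; Al²⁺ still has 1 valence electron.
Breaking into a closed-shell core is much more expensive than removing a leftover valence electron — Mg has the largest IE_3 here.
Valence configurations: B²⁺ [He]2s¹, Al²⁺ [Ne]3s¹.
Tabulated IE_3 (kJ/mol): Mg 7733, B 3660, Al 2745.
Putting it together, IE_3: Al < B < Mg.

Al, B, Mg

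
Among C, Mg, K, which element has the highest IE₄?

Mg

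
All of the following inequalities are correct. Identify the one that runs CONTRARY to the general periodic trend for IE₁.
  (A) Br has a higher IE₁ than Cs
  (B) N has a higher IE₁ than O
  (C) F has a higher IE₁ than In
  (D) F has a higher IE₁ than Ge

The general trend: IE₁ increases across a period and decreases down a group.
(A) Br (period 4, group 17) vs Cs (period 6, group 1): the stated order agrees with the simple trend.
(B) N (period 2, group 15) vs O (period 2, group 16): the stated order contradicts the simple trend.
(C) F (period 2, group 17) vs In (period 5, group 13): the stated order agrees with the simple trend.
(D) F (period 2, group 17) vs Ge (period 4, group 14): the stated order agrees with the simple trend.
The exception is (B): pairing an electron in O's 2p⁴ costs repulsion energy, so O ionizes more easily than half-filled N (2p³).

(B)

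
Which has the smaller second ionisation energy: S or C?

S

The second ionization energy removes an electron from the +1 ion. For each element: S⁺ still has 5 valence electrons; C⁺ still has 3 valence electrons.
All are still removing valence electrons, so compare the +1 ions as you would atoms: IE_2 generally rises across a period (higher Z_eff) and falls down a group (larger shell), subject to the usual subshell exceptions.
Valence configurations: S⁺ [Ne]3s²3p³, C⁺ [He]2s²2p¹.
Tabulated IE_2 (kJ/mol): S 2252, C 2353.
Putting it together, IE_2: S < C.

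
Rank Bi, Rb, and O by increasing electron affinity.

Rb, Bi, O

O is in period 2, group 16; Rb is in period 5, group 1; Bi is in period 6, group 15.
Adding an electron releases more energy for atoms nearer the top right (short of the noble gases).
Here both period and group differ, so the two effects have to be weighed against each other.
Bi > Rb: the two effects oppose for this pair; the across-period effect wins (91 vs 47 kJ/mol).
O > Bi: relative to Bi, both the across-period and down-group shifts push O's electron affinity up.
Tabulated electron affinity (kJ/mol): O 141, Rb 47, Bi 91.
So from lowest to highest: Rb < Bi < O.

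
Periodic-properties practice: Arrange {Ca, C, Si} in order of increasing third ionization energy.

Consider each +2 ion: Ca²⁺ is the bare [Ar] core; C²⁺ still has 2 valence electrons; Si²⁺ still has 2 valence electrons.
Core electrons are held far more tightly than valence electrons, so Ca tops the IE_3 order.
Valence configurations: C²⁺ [He]2s², Si²⁺ [Ne]3s².
Approximate IE_3 values (kJ/mol): Ca 4912, C 4620, Si 3232.
So the third ionization energies run Si < C < Ca.

Si < C < Ca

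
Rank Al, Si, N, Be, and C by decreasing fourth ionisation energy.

Be > Al > N > C > Si

After 3 electrons have been removed, what remains? Al³⁺ is the bare [Ne] core; Si³⁺ still has 1 valence electron; N³⁺ still has 2 valence electrons; Be³⁺ is already 1 electron into the core; C³⁺ still has 1 valence electron.
Pulling an electron out of a noble-gas core costs far more than removing a remaining valence electron, so Al and Be sit at the high end of IE_4.
Valence configurations: Si³⁺ [Ne]3s¹, N³⁺ [He]2s², C³⁺ [He]2s¹.
Approximate IE_4 values (kJ/mol): Al 11577, Si 4356, N 7475, Be 21007, C 6223.
Putting it together, IE_4: Si < C < N < Al < Be.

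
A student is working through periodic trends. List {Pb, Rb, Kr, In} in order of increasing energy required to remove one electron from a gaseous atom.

Rb < In < Pb < Kr

Removing the outermost electron gets harder across a period and easier down a group.
Here both period and group differ, so the two effects have to be weighed against each other.
In > Rb: both are in period 5; the period trend gives In the larger value.
Pb > In: period and group pull opposite ways; the across-period shift dominates (716 vs 558 kJ/mol).
Kr > Pb: relative to Pb, both the across-period and down-group shifts push Kr's first ionization energy up.
Tabulated first ionization energy (kJ/mol): Kr 1351, Rb 403, In 558, Pb 716.
So from lowest to highest: Rb < In < Pb < Kr.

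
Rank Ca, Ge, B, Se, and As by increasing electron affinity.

B is in period 2, group 13; Ca is in period 4, group 2; Ge is in period 4, group 14; As is in period 4, group 15; Se is in period 4, group 16.
EA tends to increase across a period and decrease down a group, though the pattern is less regular than for IE or radius.
Neither a single period nor a single group — weigh both effects.
B > Ca: both effects reinforce here, so B is clearly the higher of the two.
As > B: period and group pull opposite ways; the across-period shift dominates (78 vs 27 kJ/mol).
Ge > As: this pair runs against the simple trend — see the exception note.
Se > Ge: Se lies to the right of Ge in period 4, so the across-period effect alone puts Se higher.
Note the exception: Ge has a higher electron affinity than As, contrary to the simple trend — adding an electron to As's half-filled 4p³ is unfavourable, so Ge (4p²) has the more exothermic EA.
Approximate values (kJ/mol): B 27, Ca 2, Ge 119, As 78, Se 195.
So from lowest to highest: Ca < B < As < Ge < Se.

Ca, B, As, Ge, Se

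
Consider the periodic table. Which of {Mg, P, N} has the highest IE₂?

N

Consider each +1 ion: Mg⁺ still has 1 valence electron; P⁺ still has 4 valence electrons; N⁺ still has 4 valence electrons.
All are still removing valence electrons, so compare the +1 ions as you would atoms: IE_2 generally rises across a period (higher Z_eff) and falls down a group (larger shell), subject to the usual subshell exceptions.
Valence configurations: Mg⁺ [Ne]3s¹, P⁺ [Ne]3s²3p², N⁺ [He]2s²2p².
Tabulated IE_2 (kJ/mol): Mg 1451, P 1907, N 2856.
Overall IE_2 order: Mg < P < N.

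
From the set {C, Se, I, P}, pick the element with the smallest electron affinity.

C is in period 2, group 14; P is in period 3, group 15; Se is in period 4, group 16; I is in period 5, group 17.
Adding an electron releases more energy for atoms nearer the top right (short of the noble gases).
These sit on a diagonal, where the across-period and down-group effects partly cancel.
C > P: the two effects oppose for this pair; the down-group effect wins (122 vs 72 kJ/mol).
Se > C: period and group pull opposite ways; the across-period shift dominates (195 vs 122 kJ/mol).
I > Se: the two effects oppose for this pair; the across-period effect wins (295 vs 195 kJ/mol).
For reference (kJ/mol): C 122, P 72, Se 195, I 295.
The smallest electron affinity among these belongs to P.

P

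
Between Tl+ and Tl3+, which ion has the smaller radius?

Both ions have Z = 81 protons, but Tl3+ has lost more electrons, so its remaining electrons feel a larger effective nuclear charge per electron and are pulled in more tightly.
Higher positive charge → smaller ion, so Tl+ > Tl3+.

Tl3+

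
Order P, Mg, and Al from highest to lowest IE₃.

IE_3 is the cost of taking one more electron from the +2 cation: P²⁺ still has 3 valence electrons; Mg²⁺ is the bare [Ne] core; Al²⁺ still has 1 valence electron.
Breaking into a closed-shell core is much more expensive than removing a leftover valence electron — Mg has the largest IE_3 here.
Valence configurations: P²⁺ [Ne]3s²3p¹, Al²⁺ [Ne]3s¹.
Approximate IE_3 values (kJ/mol): P 2914, Mg 7733, Al 2745.
So the third ionization energies run Al < P < Mg.

Mg, P, Al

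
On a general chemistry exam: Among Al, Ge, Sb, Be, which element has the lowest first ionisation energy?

Al

IE₁ increases left→right with effective nuclear charge and decreases top→bottom as the valence shell moves farther out.
A diagonal step moves right (one effect) and down (the opposite effect) at once.
Ge > Al: period and group pull opposite ways; the across-period shift dominates (762 vs 578 kJ/mol).
Sb > Ge: period and group pull opposite ways; the across-period shift dominates (831 vs 762 kJ/mol).
Be > Sb: period and group pull opposite ways; the down-group shift dominates (900 vs 831 kJ/mol).
Tabulated first ionization energy (kJ/mol): Be 900, Al 578, Ge 762, Sb 831.
The lowest first ionisation energy among these belongs to Al.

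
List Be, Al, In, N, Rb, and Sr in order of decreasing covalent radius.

Rb > Sr > In > Al > Be > N

Be is in period 2, group 2; N is in period 2, group 15; Al is in period 3, group 13; Rb is in period 5, group 1; Sr is in period 5, group 2; In is in period 5, group 13.
Atomic radius shrinks across a period as nuclear charge pulls the same shell inward, and grows down a group as new shells are added.
Here both period and group differ, so the two effects have to be weighed against each other.
Be > N: both are in period 2; the period trend gives Be the larger value.
Al > Be: the two effects oppose for this pair; the down-group effect wins (126 vs 102 pm).
In > Al: In sits below Al in group 13, so the down-group effect alone puts In larger.
Sr > In: Sr lies to the left of In in period 5, so the across-period effect alone puts Sr larger.
Rb > Sr: both are in period 5; the period trend gives Rb the larger value.
Approximate values (pm): Be 102, N 71, Al 126, Rb 210, Sr 185, In 142.
So from largest to smallest: Rb > Sr > In > Al > Be > N.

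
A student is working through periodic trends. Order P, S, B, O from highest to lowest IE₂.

O > B > S > P

After 1 electron has been removed, what remains? P⁺ still has 4 valence electrons; S⁺ still has 5 valence electrons; B⁺ still has 2 valence electrons; O⁺ still has 5 valence electrons.
All are still removing valence electrons, so compare the +1 ions as you would atoms: IE_2 generally rises across a period (higher Z_eff) and falls down a group (larger shell), subject to the usual subshell exceptions.
Valence configurations: P⁺ [Ne]3s²3p², S⁺ [Ne]3s²3p³, B⁺ [He]2s², O⁺ [He]2s²2p³.
Approximate IE_2 values (kJ/mol): P 1907, S 2252, B 2427, O 3388.
So the second ionization energies run P < S < B < O.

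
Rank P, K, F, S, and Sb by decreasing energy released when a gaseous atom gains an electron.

F, S, Sb, P, K

F is in period 2, group 17; P is in period 3, group 15; S is in period 3, group 16; K is in period 4, group 1; Sb is in period 5, group 15.
EA tends to increase across a period and decrease down a group, though the pattern is less regular than for IE or radius.
These span different periods and groups, so the two trends combine.
P > K: both effects reinforce here, so P is clearly the higher of the two.
Sb > P: this pair runs against the simple trend — see the exception note.
S > Sb: both effects reinforce here, so S is clearly the higher of the two.
F > S: both effects reinforce here, so F is clearly the higher of the two.
Note the exception: Sb has a higher electron affinity than P, contrary to the simple trend — both are half-filled np³, but the pairing/repulsion penalty for the added electron shrinks as the p orbitals become larger and more diffuse down the group, and for Sb that outweighs the weaker nuclear attraction.
Approximate values (kJ/mol): F 328, P 72, S 200, K 48, Sb 103.
So from highest to lowest: F > S > Sb > P > K.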